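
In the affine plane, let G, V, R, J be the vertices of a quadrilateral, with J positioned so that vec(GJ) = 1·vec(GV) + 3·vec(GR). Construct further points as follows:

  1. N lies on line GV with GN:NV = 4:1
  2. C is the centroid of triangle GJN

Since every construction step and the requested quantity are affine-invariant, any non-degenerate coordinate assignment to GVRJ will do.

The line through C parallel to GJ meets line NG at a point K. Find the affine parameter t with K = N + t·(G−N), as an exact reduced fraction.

Set G = (0, 0), V = (1, 0), R = (0, 1), J = (1, 3); any affine frame gives the same invariant.
1. N lies on line GV with GN:NV = 4:1 ⇒ N = (4/5, 0)
2. C is the centroid of triangle GJN ⇒ C = (3/5, 1)
through C parallel to GJ: direction (1, 3); meets NG at K = (4/15, 0)
K = N + t·(G−N) with t = 2/3

t = 2/3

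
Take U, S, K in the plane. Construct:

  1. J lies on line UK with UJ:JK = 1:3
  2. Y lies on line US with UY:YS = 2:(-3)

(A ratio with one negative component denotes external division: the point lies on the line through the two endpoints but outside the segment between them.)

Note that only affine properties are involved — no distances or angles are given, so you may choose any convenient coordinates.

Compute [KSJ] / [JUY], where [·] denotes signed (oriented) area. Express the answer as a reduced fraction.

[KSJ]:[JUY] = 3/2

Work in coordinates with U = (0, 0), S = (1, 0), K = (0, 1).
1. J lies on line UK with UJ:JK = 1:3 ⇒ J = (0, 1/4)
2. Y lies on line US with UY:YS = 2:(-3) ⇒ Y = (-2, 0)
2·[KSJ] = -3/4, 2·[JUY] = -1/2
[KSJ]:[JUY] = -3/4:-1/2 = 3/2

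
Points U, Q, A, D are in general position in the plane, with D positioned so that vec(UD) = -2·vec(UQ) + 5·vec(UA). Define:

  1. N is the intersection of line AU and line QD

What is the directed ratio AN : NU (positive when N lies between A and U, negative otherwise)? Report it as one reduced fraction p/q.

AN:NU = -2/5

Work in coordinates with U = (0, 0), Q = (1, 0), A = (0, 1), D = (-2, 5).
1. N is the intersection of line AU and line QD ⇒ N = (0, 5/3)
N = A + t·(U−A) with t = -2/3, so AN:NU = t:(1−t) = -2/3:5/3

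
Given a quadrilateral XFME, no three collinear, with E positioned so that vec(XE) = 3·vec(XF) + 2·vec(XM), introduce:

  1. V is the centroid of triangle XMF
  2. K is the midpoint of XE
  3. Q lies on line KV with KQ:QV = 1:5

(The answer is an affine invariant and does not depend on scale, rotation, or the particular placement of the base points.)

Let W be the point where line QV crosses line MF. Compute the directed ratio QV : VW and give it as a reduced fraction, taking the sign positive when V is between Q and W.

QV:VW = -55/12

Work in coordinates with X = (0, 0), F = (1, 0), M = (0, 1), E = (3, 2).
1. V is the centroid of triangle XMF ⇒ V = (1/3, 1/3)
2. K is the midpoint of XE ⇒ K = (3/2, 1)
3. Q lies on line KV with KQ:QV = 1:5 ⇒ Q = (47/36, 8/9)
line QV meets MF at W = (6/11, 5/11)
V = Q + t·(W−Q) with t = 55/43, so QV:VW = 55/43:-12/43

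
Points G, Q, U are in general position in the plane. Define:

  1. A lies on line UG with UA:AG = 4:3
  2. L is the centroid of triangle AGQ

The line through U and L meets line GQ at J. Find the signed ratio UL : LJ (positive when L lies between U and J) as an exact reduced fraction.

UL:LJ = 6

Set G = (0, 0), Q = (1, 0), U = (0, 1); any affine frame gives the same invariant.
1. A lies on line UG with UA:AG = 4:3 ⇒ A = (0, 3/7)
2. L is the centroid of triangle AGQ ⇒ L = (1/3, 1/7)
line UL meets GQ at J = (7/18, 0)
L = U + t·(J−U) with t = 6/7, so UL:LJ = 6/7:1/7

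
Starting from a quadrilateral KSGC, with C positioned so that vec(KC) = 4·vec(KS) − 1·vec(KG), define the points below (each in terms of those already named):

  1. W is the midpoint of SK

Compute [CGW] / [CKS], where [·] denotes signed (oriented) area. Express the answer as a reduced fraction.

Assign K = (0, 0), S = (1, 0), G = (0, 1), C = (4, -1) — the answer is frame-independent, so this choice is without loss of generality.
1. W is the midpoint of SK ⇒ W = (1/2, 0)
2·[CGW] = 3, 2·[CKS] = -1
[CGW]:[CKS] = 3:-1 = -3

[CGW]:[CKS] = -3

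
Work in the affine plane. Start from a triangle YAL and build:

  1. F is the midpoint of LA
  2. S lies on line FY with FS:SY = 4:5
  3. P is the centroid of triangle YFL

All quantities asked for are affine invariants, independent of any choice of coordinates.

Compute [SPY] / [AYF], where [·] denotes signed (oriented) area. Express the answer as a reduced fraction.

Work in coordinates with Y = (0, 0), A = (1, 0), L = (0, 1).
1. F is the midpoint of LA ⇒ F = (1/2, 1/2)
2. S lies on line FY with FS:SY = 4:5 ⇒ S = (5/18, 5/18)
3. P is the centroid of triangle YFL ⇒ P = (1/6, 1/2)
2·[SPY] = 5/54, 2·[AYF] = -1/2
[SPY]:[AYF] = 5/54:-1/2 = -5/27

[SPY]:[AYF] = -5/27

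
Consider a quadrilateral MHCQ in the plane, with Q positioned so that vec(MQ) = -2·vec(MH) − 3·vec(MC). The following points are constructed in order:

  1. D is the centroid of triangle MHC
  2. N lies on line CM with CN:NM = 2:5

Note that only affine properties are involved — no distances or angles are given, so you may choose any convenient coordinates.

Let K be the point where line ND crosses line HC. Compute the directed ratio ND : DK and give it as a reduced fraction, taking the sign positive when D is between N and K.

ND:DK = -1/7

Choose coordinates M = (0, 0), H = (1, 0), C = (0, 1), Q = (-2, -3).
1. D is the centroid of triangle MHC ⇒ D = (1/3, 1/3)
2. N lies on line CM with CN:NM = 2:5 ⇒ N = (0, 5/7)
line ND meets HC at K = (-2, 3)
D = N + t·(K−N) with t = -1/6, so ND:DK = -1/6:7/6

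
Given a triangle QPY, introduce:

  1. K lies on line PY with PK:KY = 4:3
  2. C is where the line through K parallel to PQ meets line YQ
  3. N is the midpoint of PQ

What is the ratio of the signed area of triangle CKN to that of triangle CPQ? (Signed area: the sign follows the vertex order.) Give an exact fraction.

[CKN]:[CPQ] = 3/7

Set Q = (0, 0), P = (1, 0), Y = (0, 1); any affine frame gives the same invariant.
1. K lies on line PY with PK:KY = 4:3 ⇒ K = (3/7, 4/7)
2. C is where the line through K parallel to PQ meets line YQ ⇒ C = (0, 4/7)
3. N is the midpoint of PQ ⇒ N = (1/2, 0)
2·[CKN] = -12/49, 2·[CPQ] = -4/7
[CKN]:[CPQ] = -12/49:-4/7 = 3/7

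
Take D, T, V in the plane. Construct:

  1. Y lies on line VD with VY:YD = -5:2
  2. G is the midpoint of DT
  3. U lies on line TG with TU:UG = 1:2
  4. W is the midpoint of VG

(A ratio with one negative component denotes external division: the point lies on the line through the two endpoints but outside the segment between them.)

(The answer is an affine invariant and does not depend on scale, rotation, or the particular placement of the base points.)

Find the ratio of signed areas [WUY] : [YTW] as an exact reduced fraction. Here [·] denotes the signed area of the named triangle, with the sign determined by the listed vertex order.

[WUY]:[YTW] = -29/36

Choose coordinates D = (0, 0), T = (1, 0), V = (0, 1).
1. Y lies on line VD with VY:YD = -5:2 ⇒ Y = (0, -2/3)
2. G is the midpoint of DT ⇒ G = (1/2, 0)
3. U lies on line TG with TU:UG = 1:2 ⇒ U = (5/6, 0)
4. W is the midpoint of VG ⇒ W = (1/4, 1/2)
2·[WUY] = -29/36, 2·[YTW] = 1
[WUY]:[YTW] = -29/36:1 = -29/36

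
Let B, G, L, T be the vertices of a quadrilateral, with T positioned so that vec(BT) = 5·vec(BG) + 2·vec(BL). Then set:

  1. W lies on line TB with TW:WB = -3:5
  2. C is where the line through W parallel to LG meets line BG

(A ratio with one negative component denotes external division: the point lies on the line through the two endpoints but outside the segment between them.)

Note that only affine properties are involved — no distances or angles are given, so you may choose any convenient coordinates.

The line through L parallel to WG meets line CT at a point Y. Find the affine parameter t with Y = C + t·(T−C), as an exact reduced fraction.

Choose coordinates B = (0, 0), G = (1, 0), L = (0, 1), T = (5, 2).
1. W lies on line TB with TW:WB = -3:5 ⇒ W = (25/2, 5)
2. C is where the line through W parallel to LG meets line BG ⇒ C = (35/2, 0)
through L parallel to WG: direction (-23/2, -5); meets CT at Y = (115/38, 44/19)
Y = C + t·(T−C) with t = 22/19

t = 22/19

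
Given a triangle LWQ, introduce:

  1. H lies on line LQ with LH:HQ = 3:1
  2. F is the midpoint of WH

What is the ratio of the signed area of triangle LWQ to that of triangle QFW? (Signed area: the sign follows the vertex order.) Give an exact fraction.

[LWQ]:[QFW] = 8

Choose coordinates L = (0, 0), W = (1, 0), Q = (0, 1).
1. H lies on line LQ with LH:HQ = 3:1 ⇒ H = (0, 3/4)
2. F is the midpoint of WH ⇒ F = (1/2, 3/8)
2·[LWQ] = 1, 2·[QFW] = 1/8
[LWQ]:[QFW] = 1:1/8 = 8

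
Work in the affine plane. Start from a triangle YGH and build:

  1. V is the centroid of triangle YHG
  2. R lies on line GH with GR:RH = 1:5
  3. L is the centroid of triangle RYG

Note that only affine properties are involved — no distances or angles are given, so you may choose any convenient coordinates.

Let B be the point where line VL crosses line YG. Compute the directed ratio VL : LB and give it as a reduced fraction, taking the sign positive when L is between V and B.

Assign Y = (0, 0), G = (1, 0), H = (0, 1) — the answer is frame-independent, so this choice is without loss of generality.
1. V is the centroid of triangle YHG ⇒ V = (1/3, 1/3)
2. R lies on line GH with GR:RH = 1:5 ⇒ R = (5/6, 1/6)
3. L is the centroid of triangle RYG ⇒ L = (11/18, 1/18)
line VL meets YG at B = (2/3, 0)
L = V + t·(B−V) with t = 5/6, so VL:LB = 5/6:1/6

VL:LB = 5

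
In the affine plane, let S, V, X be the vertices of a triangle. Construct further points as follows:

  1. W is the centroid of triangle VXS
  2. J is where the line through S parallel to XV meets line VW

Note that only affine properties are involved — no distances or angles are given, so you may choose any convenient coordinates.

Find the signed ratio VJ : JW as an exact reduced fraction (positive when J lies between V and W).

Choose coordinates S = (0, 0), V = (1, 0), X = (0, 1).
1. W is the centroid of triangle VXS ⇒ W = (1/3, 1/3)
2. J is where the line through S parallel to XV meets line VW ⇒ J = (-1, 1)
J = V + t·(W−V) with t = 3, so VJ:JW = t:(1−t) = 3:-2

VJ:JW = -3/2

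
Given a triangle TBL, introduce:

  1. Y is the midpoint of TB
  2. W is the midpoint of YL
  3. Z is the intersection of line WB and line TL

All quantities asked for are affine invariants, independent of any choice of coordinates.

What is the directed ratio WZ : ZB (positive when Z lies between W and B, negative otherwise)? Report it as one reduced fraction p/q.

WZ:ZB = -1/4

Assign T = (0, 0), B = (1, 0), L = (0, 1) — the answer is frame-independent, so this choice is without loss of generality.
1. Y is the midpoint of TB ⇒ Y = (1/2, 0)
2. W is the midpoint of YL ⇒ W = (1/4, 1/2)
3. Z is the intersection of line WB and line TL ⇒ Z = (0, 2/3)
Z = W + t·(B−W) with t = -1/3, so WZ:ZB = t:(1−t) = -1/3:4/3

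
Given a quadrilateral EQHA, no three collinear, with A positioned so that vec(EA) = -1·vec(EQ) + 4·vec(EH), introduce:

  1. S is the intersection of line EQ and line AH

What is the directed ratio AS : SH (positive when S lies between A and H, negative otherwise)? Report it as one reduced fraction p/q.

Choose coordinates E = (0, 0), Q = (1, 0), H = (0, 1), A = (-1, 4).
1. S is the intersection of line EQ and line AH ⇒ S = (1/3, 0)
S = A + t·(H−A) with t = 4/3, so AS:SH = t:(1−t) = 4/3:-1/3

AS:SH = -4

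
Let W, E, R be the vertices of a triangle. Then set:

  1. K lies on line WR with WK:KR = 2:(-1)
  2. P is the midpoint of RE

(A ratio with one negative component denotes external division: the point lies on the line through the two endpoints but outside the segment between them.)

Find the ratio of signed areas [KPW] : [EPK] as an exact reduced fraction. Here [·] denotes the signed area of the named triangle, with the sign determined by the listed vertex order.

Choose coordinates W = (0, 0), E = (1, 0), R = (0, 1).
1. K lies on line WR with WK:KR = 2:(-1) ⇒ K = (0, 2)
2. P is the midpoint of RE ⇒ P = (1/2, 1/2)
2·[KPW] = -1, 2·[EPK] = -1/2
[KPW]:[EPK] = -1:-1/2 = 2

[KPW]:[EPK] = 2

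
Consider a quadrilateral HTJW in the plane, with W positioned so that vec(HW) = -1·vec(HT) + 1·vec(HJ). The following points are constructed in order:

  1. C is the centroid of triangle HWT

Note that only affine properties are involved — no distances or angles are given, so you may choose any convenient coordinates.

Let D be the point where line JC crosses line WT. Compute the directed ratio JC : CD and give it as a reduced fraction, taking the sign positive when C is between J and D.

JC:CD = -4

Assign H = (0, 0), T = (1, 0), J = (0, 1), W = (-1, 1) — the answer is frame-independent, so this choice is without loss of generality.
1. C is the centroid of triangle HWT ⇒ C = (0, 1/3)
line JC meets WT at D = (0, 1/2)
C = J + t·(D−J) with t = 4/3, so JC:CD = 4/3:-1/3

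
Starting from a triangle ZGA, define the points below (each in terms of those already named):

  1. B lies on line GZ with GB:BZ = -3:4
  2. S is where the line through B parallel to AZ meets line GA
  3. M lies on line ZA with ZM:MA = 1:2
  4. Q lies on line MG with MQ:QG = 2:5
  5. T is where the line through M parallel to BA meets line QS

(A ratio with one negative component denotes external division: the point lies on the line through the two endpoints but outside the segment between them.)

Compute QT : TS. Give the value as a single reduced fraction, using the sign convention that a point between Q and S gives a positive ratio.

QT:TS = -1/98

Choose coordinates Z = (0, 0), G = (1, 0), A = (0, 1).
1. B lies on line GZ with GB:BZ = -3:4 ⇒ B = (4, 0)
2. S is where the line through B parallel to AZ meets line GA ⇒ S = (4, -3)
3. M lies on line ZA with ZM:MA = 1:2 ⇒ M = (0, 1/3)
4. Q lies on line MG with MQ:QG = 2:5 ⇒ Q = (2/7, 5/21)
5. T is where the line through M parallel to BA meets line QS ⇒ T = (24/97, 79/291)
T = Q + t·(S−Q) with t = -1/97, so QT:TS = t:(1−t) = -1/97:98/97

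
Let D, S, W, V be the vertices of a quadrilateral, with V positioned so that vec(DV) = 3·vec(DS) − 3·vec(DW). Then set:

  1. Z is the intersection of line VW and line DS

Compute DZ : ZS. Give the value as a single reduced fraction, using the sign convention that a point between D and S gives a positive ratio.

Assign D = (0, 0), S = (1, 0), W = (0, 1), V = (3, -3) — the answer is frame-independent, so this choice is without loss of generality.
1. Z is the intersection of line VW and line DS ⇒ Z = (3/4, 0)
Z = D + t·(S−D) with t = 3/4, so DZ:ZS = t:(1−t) = 3/4:1/4

DZ:ZS = 3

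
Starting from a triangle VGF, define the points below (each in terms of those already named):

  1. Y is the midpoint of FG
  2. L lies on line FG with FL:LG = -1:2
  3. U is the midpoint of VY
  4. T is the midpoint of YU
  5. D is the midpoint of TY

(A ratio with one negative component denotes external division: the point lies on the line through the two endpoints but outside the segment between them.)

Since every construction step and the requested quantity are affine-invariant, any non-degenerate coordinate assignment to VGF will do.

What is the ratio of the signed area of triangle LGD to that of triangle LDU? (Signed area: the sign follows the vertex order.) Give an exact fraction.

Assign V = (0, 0), G = (1, 0), F = (0, 1) — the answer is frame-independent, so this choice is without loss of generality.
1. Y is the midpoint of FG ⇒ Y = (1/2, 1/2)
2. L lies on line FG with FL:LG = -1:2 ⇒ L = (-1, 2)
3. U is the midpoint of VY ⇒ U = (1/4, 1/4)
4. T is the midpoint of YU ⇒ T = (3/8, 3/8)
5. D is the midpoint of TY ⇒ D = (7/16, 7/16)
2·[LGD] = -1/4, 2·[LDU] = -9/16
[LGD]:[LDU] = -1/4:-9/16 = 4/9

[LGD]:[LDU] = 4/9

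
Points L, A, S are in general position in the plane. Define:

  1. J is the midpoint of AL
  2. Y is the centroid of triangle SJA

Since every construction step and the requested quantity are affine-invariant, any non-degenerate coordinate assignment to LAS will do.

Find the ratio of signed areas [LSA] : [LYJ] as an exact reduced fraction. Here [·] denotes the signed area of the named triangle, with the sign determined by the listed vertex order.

Assign L = (0, 0), A = (1, 0), S = (0, 1) — the answer is frame-independent, so this choice is without loss of generality.
1. J is the midpoint of AL ⇒ J = (1/2, 0)
2. Y is the centroid of triangle SJA ⇒ Y = (1/2, 1/3)
2·[LSA] = -1, 2·[LYJ] = -1/6
[LSA]:[LYJ] = -1:-1/6 = 6

[LSA]:[LYJ] = 6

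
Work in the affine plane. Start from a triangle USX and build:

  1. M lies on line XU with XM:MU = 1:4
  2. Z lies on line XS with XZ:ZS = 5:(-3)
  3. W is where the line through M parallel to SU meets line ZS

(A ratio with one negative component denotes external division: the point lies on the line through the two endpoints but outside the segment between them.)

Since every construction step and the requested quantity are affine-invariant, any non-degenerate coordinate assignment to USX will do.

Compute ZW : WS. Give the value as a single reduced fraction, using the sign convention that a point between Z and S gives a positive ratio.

ZW:WS = -23/8

Work in coordinates with U = (0, 0), S = (1, 0), X = (0, 1).
1. M lies on line XU with XM:MU = 1:4 ⇒ M = (0, 4/5)
2. Z lies on line XS with XZ:ZS = 5:(-3) ⇒ Z = (5/2, -3/2)
3. W is where the line through M parallel to SU meets line ZS ⇒ W = (1/5, 4/5)
W = Z + t·(S−Z) with t = 23/15, so ZW:WS = t:(1−t) = 23/15:-8/15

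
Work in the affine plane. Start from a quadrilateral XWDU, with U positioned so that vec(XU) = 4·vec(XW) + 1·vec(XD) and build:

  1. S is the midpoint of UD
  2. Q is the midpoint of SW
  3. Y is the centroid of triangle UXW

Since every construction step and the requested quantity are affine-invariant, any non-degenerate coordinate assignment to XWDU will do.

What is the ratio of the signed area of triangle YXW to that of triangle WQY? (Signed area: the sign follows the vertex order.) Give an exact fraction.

[YXW]:[WQY] = -2

Set X = (0, 0), W = (1, 0), D = (0, 1), U = (4, 1); any affine frame gives the same invariant.
1. S is the midpoint of UD ⇒ S = (2, 1)
2. Q is the midpoint of SW ⇒ Q = (3/2, 1/2)
3. Y is the centroid of triangle UXW ⇒ Y = (5/3, 1/3)
2·[YXW] = 1/3, 2·[WQY] = -1/6
[YXW]:[WQY] = 1/3:-1/6 = -2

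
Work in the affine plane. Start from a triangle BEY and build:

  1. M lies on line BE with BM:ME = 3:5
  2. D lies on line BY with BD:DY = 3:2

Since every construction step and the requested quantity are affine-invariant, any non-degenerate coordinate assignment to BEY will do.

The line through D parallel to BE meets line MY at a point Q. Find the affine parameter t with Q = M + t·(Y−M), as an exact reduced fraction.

t = 3/5

Assign B = (0, 0), E = (1, 0), Y = (0, 1) — the answer is frame-independent, so this choice is without loss of generality.
1. M lies on line BE with BM:ME = 3:5 ⇒ M = (3/8, 0)
2. D lies on line BY with BD:DY = 3:2 ⇒ D = (0, 3/5)
through D parallel to BE: direction (1, 0); meets MY at Q = (3/20, 3/5)
Q = M + t·(Y−M) with t = 3/5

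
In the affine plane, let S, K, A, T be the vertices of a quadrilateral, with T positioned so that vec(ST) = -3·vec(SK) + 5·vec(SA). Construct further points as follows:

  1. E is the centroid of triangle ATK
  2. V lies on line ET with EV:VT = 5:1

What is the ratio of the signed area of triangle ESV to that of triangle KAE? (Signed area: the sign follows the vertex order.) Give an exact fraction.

[ESV]:[KAE] = 20/3

Assign S = (0, 0), K = (1, 0), A = (0, 1), T = (-3, 5) — the answer is frame-independent, so this choice is without loss of generality.
1. E is the centroid of triangle ATK ⇒ E = (-2/3, 2)
2. V lies on line ET with EV:VT = 5:1 ⇒ V = (-47/18, 9/2)
2·[ESV] = -20/9, 2·[KAE] = -1/3
[ESV]:[KAE] = -20/9:-1/3 = 20/3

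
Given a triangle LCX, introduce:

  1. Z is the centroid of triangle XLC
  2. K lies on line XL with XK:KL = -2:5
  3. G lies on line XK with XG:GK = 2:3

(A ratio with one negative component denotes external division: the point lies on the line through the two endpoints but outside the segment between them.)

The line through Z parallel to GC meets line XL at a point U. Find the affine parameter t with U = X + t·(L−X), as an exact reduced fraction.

Work in coordinates with L = (0, 0), C = (1, 0), X = (0, 1).
1. Z is the centroid of triangle XLC ⇒ Z = (1/3, 1/3)
2. K lies on line XL with XK:KL = -2:5 ⇒ K = (0, 5/3)
3. G lies on line XK with XG:GK = 2:3 ⇒ G = (0, 19/15)
through Z parallel to GC: direction (1, -19/15); meets XL at U = (0, 34/45)
U = X + t·(L−X) with t = 11/45

t = 11/45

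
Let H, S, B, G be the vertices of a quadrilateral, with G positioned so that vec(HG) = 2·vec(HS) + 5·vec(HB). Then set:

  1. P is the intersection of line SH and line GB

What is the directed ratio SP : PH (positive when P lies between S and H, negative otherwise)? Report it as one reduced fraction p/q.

Assign H = (0, 0), S = (1, 0), B = (0, 1), G = (2, 5) — the answer is frame-independent, so this choice is without loss of generality.
1. P is the intersection of line SH and line GB ⇒ P = (-1/2, 0)
P = S + t·(H−S) with t = 3/2, so SP:PH = t:(1−t) = 3/2:-1/2

SP:PH = -3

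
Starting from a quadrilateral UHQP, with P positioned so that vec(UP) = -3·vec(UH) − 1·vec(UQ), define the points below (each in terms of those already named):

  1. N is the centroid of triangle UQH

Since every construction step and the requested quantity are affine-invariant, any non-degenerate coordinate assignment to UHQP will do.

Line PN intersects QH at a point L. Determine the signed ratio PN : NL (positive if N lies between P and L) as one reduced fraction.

Work in coordinates with U = (0, 0), H = (1, 0), Q = (0, 1), P = (-3, -1).
1. N is the centroid of triangle UQH ⇒ N = (1/3, 1/3)
line PN meets QH at L = (4/7, 3/7)
N = P + t·(L−P) with t = 14/15, so PN:NL = 14/15:1/15

PN:NL = 14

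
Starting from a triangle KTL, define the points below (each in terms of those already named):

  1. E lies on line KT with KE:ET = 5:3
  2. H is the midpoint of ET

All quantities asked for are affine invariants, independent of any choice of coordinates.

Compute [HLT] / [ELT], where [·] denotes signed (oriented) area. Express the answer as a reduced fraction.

Choose coordinates K = (0, 0), T = (1, 0), L = (0, 1).
1. E lies on line KT with KE:ET = 5:3 ⇒ E = (5/8, 0)
2. H is the midpoint of ET ⇒ H = (13/16, 0)
2·[HLT] = -3/16, 2·[ELT] = -3/8
[HLT]:[ELT] = -3/16:-3/8 = 1/2

[HLT]:[ELT] = 1/2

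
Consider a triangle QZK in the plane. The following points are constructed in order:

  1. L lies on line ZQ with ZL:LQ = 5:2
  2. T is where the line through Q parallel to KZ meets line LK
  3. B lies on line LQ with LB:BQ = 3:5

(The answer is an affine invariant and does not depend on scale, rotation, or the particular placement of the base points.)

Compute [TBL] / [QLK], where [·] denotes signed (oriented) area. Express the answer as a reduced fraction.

Assign Q = (0, 0), Z = (1, 0), K = (0, 1) — the answer is frame-independent, so this choice is without loss of generality.
1. L lies on line ZQ with ZL:LQ = 5:2 ⇒ L = (2/7, 0)
2. T is where the line through Q parallel to KZ meets line LK ⇒ T = (2/5, -2/5)
3. B lies on line LQ with LB:BQ = 3:5 ⇒ B = (5/28, 0)
2·[TBL] = -3/70, 2·[QLK] = 2/7
[TBL]:[QLK] = -3/70:2/7 = -3/20

[TBL]:[QLK] = -3/20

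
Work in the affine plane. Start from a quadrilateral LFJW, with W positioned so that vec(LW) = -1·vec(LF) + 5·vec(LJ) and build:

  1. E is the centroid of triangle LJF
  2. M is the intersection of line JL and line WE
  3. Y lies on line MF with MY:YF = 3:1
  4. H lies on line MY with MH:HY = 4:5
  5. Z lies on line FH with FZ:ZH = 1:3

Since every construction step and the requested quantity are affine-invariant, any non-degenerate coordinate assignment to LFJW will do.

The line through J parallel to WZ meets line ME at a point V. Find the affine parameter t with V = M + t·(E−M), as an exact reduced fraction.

Assign L = (0, 0), F = (1, 0), J = (0, 1), W = (-1, 5) — the answer is frame-independent, so this choice is without loss of generality.
1. E is the centroid of triangle LJF ⇒ E = (1/3, 1/3)
2. M is the intersection of line JL and line WE ⇒ M = (0, 3/2)
3. Y lies on line MF with MY:YF = 3:1 ⇒ Y = (3/4, 3/8)
4. H lies on line MY with MH:HY = 4:5 ⇒ H = (1/3, 1)
5. Z lies on line FH with FZ:ZH = 1:3 ⇒ Z = (5/6, 1/4)
through J parallel to WZ: direction (11/6, -19/4); meets ME at V = (11/20, -17/40)
V = M + t·(E−M) with t = 33/20

t = 33/20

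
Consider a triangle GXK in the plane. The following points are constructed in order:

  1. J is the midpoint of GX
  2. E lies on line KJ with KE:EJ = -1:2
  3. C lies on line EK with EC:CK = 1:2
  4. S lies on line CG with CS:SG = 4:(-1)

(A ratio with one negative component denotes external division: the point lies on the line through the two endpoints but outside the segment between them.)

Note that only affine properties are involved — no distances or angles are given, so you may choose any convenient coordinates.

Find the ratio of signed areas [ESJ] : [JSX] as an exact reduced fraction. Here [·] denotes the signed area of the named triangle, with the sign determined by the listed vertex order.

[ESJ]:[JSX] = 24/5

Assign G = (0, 0), X = (1, 0), K = (0, 1) — the answer is frame-independent, so this choice is without loss of generality.
1. J is the midpoint of GX ⇒ J = (1/2, 0)
2. E lies on line KJ with KE:EJ = -1:2 ⇒ E = (-1/2, 2)
3. C lies on line EK with EC:CK = 1:2 ⇒ C = (-1/3, 5/3)
4. S lies on line CG with CS:SG = 4:(-1) ⇒ S = (1/9, -5/9)
2·[ESJ] = 4/3, 2·[JSX] = 5/18
[ESJ]:[JSX] = 4/3:5/18 = 24/5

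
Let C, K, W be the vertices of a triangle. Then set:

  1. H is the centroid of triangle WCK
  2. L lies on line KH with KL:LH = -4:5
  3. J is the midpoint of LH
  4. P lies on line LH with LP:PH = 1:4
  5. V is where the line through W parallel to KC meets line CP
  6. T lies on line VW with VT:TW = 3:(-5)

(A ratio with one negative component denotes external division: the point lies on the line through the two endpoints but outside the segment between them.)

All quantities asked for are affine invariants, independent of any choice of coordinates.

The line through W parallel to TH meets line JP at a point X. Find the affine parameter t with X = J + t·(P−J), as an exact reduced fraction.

t = -125/39

Set C = (0, 0), K = (1, 0), W = (0, 1); any affine frame gives the same invariant.
1. H is the centroid of triangle WCK ⇒ H = (1/3, 1/3)
2. L lies on line KH with KL:LH = -4:5 ⇒ L = (11/3, -4/3)
3. J is the midpoint of LH ⇒ J = (2, -1/2)
4. P lies on line LH with LP:PH = 1:4 ⇒ P = (3, -1)
5. V is where the line through W parallel to KC meets line CP ⇒ V = (-3, 1)
6. T lies on line VW with VT:TW = 3:(-5) ⇒ T = (-15/2, 1)
through W parallel to TH: direction (47/6, -2/3); meets JP at X = (-47/39, 43/39)
X = J + t·(P−J) with t = -125/39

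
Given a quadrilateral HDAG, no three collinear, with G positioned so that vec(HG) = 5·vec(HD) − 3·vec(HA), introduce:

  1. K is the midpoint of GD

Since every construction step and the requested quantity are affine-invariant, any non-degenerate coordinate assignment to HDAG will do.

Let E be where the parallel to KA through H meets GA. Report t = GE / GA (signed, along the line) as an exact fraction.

t = 7

Work in coordinates with H = (0, 0), D = (1, 0), A = (0, 1), G = (5, -3).
1. K is the midpoint of GD ⇒ K = (3, -3/2)
through H parallel to KA: direction (-3, 5/2); meets GA at E = (-30, 25)
E = G + t·(A−G) with t = 7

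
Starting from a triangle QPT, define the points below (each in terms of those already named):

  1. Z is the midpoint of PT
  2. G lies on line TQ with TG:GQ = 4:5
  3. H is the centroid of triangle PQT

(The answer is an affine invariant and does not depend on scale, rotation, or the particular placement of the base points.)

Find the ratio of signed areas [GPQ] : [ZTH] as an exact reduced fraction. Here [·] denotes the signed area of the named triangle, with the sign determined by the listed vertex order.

Choose coordinates Q = (0, 0), P = (1, 0), T = (0, 1).
1. Z is the midpoint of PT ⇒ Z = (1/2, 1/2)
2. G lies on line TQ with TG:GQ = 4:5 ⇒ G = (0, 5/9)
3. H is the centroid of triangle PQT ⇒ H = (1/3, 1/3)
2·[GPQ] = -5/9, 2·[ZTH] = 1/6
[GPQ]:[ZTH] = -5/9:1/6 = -10/3

[GPQ]:[ZTH] = -10/3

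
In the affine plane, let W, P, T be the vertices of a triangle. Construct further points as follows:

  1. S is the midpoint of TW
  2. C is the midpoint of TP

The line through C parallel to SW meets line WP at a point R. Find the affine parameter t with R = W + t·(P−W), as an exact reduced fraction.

Assign W = (0, 0), P = (1, 0), T = (0, 1) — the answer is frame-independent, so this choice is without loss of generality.
1. S is the midpoint of TW ⇒ S = (0, 1/2)
2. C is the midpoint of TP ⇒ C = (1/2, 1/2)
through C parallel to SW: direction (0, -1/2); meets WP at R = (1/2, 0)
R = W + t·(P−W) with t = 1/2

t = 1/2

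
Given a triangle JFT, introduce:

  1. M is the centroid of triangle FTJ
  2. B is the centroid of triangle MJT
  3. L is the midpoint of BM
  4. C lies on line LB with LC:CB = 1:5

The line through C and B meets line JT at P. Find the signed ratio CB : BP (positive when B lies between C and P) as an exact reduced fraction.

Work in coordinates with J = (0, 0), F = (1, 0), T = (0, 1).
1. M is the centroid of triangle FTJ ⇒ M = (1/3, 1/3)
2. B is the centroid of triangle MJT ⇒ B = (1/9, 4/9)
3. L is the midpoint of BM ⇒ L = (2/9, 7/18)
4. C lies on line LB with LC:CB = 1:5 ⇒ C = (11/54, 43/108)
line CB meets JT at P = (0, 1/2)
B = C + t·(P−C) with t = 5/11, so CB:BP = 5/11:6/11

CB:BP = 5/6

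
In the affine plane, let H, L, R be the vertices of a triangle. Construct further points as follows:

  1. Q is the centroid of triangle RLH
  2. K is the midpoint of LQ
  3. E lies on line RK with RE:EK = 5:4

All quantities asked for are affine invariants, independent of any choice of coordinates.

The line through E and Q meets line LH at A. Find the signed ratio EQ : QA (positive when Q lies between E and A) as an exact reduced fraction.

Work in coordinates with H = (0, 0), L = (1, 0), R = (0, 1).
1. Q is the centroid of triangle RLH ⇒ Q = (1/3, 1/3)
2. K is the midpoint of LQ ⇒ K = (2/3, 1/6)
3. E lies on line RK with RE:EK = 5:4 ⇒ E = (10/27, 29/54)
line EQ meets LH at A = (3/11, 0)
Q = E + t·(A−E) with t = 11/29, so EQ:QA = 11/29:18/29

EQ:QA = 11/18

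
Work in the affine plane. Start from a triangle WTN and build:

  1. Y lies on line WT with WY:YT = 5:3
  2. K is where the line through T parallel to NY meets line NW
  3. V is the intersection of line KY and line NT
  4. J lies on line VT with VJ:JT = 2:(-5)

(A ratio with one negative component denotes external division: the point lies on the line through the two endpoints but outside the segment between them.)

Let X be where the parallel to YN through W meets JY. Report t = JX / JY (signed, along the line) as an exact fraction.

Set W = (0, 0), T = (1, 0), N = (0, 1); any affine frame gives the same invariant.
1. Y lies on line WT with WY:YT = 5:3 ⇒ Y = (5/8, 0)
2. K is where the line through T parallel to NY meets line NW ⇒ K = (0, 8/5)
3. V is the intersection of line KY and line NT ⇒ V = (5/13, 8/13)
4. J lies on line VT with VJ:JT = 2:(-5) ⇒ J = (-1/39, 40/39)
through W parallel to YN: direction (-5/8, 1); meets JY at X = (-125/3, 200/3)
X = J + t·(Y−J) with t = -64

t = -64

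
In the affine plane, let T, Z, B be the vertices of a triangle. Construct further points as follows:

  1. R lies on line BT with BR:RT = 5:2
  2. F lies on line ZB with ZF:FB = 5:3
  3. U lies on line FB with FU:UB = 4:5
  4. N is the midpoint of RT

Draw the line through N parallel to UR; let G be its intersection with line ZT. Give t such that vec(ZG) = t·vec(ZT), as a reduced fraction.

t = 18/17

Set T = (0, 0), Z = (1, 0), B = (0, 1); any affine frame gives the same invariant.
1. R lies on line BT with BR:RT = 5:2 ⇒ R = (0, 2/7)
2. F lies on line ZB with ZF:FB = 5:3 ⇒ F = (3/8, 5/8)
3. U lies on line FB with FU:UB = 4:5 ⇒ U = (5/24, 19/24)
4. N is the midpoint of RT ⇒ N = (0, 1/7)
through N parallel to UR: direction (-5/24, -85/168); meets ZT at G = (-1/17, 0)
G = Z + t·(T−Z) with t = 18/17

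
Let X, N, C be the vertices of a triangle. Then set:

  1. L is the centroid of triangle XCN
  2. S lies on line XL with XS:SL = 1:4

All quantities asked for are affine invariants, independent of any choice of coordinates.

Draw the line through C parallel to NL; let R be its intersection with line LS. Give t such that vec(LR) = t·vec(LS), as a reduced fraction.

Choose coordinates X = (0, 0), N = (1, 0), C = (0, 1).
1. L is the centroid of triangle XCN ⇒ L = (1/3, 1/3)
2. S lies on line XL with XS:SL = 1:4 ⇒ S = (1/15, 1/15)
through C parallel to NL: direction (-2/3, 1/3); meets LS at R = (2/3, 2/3)
R = L + t·(S−L) with t = -5/4

t = -5/4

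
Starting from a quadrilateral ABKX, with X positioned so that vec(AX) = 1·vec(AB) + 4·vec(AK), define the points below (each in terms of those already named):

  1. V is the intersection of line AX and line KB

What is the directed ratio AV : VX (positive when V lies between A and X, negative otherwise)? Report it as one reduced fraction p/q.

AV:VX = 1/4

Choose coordinates A = (0, 0), B = (1, 0), K = (0, 1), X = (1, 4).
1. V is the intersection of line AX and line KB ⇒ V = (1/5, 4/5)
V = A + t·(X−A) with t = 1/5, so AV:VX = t:(1−t) = 1/5:4/5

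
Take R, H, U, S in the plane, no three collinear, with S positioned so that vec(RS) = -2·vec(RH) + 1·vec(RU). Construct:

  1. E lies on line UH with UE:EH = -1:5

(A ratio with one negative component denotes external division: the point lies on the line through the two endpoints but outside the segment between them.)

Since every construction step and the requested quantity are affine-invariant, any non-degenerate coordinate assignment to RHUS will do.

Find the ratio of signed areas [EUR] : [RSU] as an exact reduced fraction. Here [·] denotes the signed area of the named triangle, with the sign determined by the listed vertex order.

Choose coordinates R = (0, 0), H = (1, 0), U = (0, 1), S = (-2, 1).
1. E lies on line UH with UE:EH = -1:5 ⇒ E = (-1/4, 5/4)
2·[EUR] = -1/4, 2·[RSU] = -2
[EUR]:[RSU] = -1/4:-2 = 1/8

[EUR]:[RSU] = 1/8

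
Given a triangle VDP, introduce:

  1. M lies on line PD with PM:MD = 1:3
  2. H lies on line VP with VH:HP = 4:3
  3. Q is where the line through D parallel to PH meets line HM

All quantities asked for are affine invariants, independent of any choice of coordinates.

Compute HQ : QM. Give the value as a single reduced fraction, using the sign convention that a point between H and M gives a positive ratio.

HQ:QM = -4/3

Choose coordinates V = (0, 0), D = (1, 0), P = (0, 1).
1. M lies on line PD with PM:MD = 1:3 ⇒ M = (1/4, 3/4)
2. H lies on line VP with VH:HP = 4:3 ⇒ H = (0, 4/7)
3. Q is where the line through D parallel to PH meets line HM ⇒ Q = (1, 9/7)
Q = H + t·(M−H) with t = 4, so HQ:QM = t:(1−t) = 4:-3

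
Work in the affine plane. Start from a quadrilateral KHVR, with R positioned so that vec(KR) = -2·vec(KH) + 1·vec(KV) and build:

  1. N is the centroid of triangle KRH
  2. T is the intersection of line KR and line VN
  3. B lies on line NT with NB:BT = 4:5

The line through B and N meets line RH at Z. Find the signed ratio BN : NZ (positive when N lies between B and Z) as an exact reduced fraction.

Choose coordinates K = (0, 0), H = (1, 0), V = (0, 1), R = (-2, 1).
1. N is the centroid of triangle KRH ⇒ N = (-1/3, 1/3)
2. T is the intersection of line KR and line VN ⇒ T = (-2/5, 1/5)
3. B lies on line NT with NB:BT = 4:5 ⇒ B = (-49/135, 37/135)
line BN meets RH at Z = (-2/7, 3/7)
N = B + t·(Z−B) with t = 28/73, so BN:NZ = 28/73:45/73

BN:NZ = 28/45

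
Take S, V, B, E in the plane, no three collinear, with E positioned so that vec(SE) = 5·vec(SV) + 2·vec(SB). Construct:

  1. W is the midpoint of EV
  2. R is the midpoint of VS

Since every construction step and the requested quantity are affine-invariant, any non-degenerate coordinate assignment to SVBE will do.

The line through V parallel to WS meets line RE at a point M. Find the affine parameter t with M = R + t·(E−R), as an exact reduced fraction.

Work in coordinates with S = (0, 0), V = (1, 0), B = (0, 1), E = (5, 2).
1. W is the midpoint of EV ⇒ W = (3, 1)
2. R is the midpoint of VS ⇒ R = (1/2, 0)
through V parallel to WS: direction (-3, -1); meets RE at M = (-1, -2/3)
M = R + t·(E−R) with t = -1/3

t = -1/3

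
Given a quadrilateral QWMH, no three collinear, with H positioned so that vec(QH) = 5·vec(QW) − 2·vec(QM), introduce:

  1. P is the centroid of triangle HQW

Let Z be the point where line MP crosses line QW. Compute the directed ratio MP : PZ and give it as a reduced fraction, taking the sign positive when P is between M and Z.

MP:PZ = -5/2

Work in coordinates with Q = (0, 0), W = (1, 0), M = (0, 1), H = (5, -2).
1. P is the centroid of triangle HQW ⇒ P = (2, -2/3)
line MP meets QW at Z = (6/5, 0)
P = M + t·(Z−M) with t = 5/3, so MP:PZ = 5/3:-2/3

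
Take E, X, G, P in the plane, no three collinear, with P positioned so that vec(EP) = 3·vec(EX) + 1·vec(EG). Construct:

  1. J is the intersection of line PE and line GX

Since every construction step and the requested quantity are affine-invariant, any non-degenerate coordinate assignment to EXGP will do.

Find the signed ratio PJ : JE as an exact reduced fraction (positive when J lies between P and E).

Choose coordinates E = (0, 0), X = (1, 0), G = (0, 1), P = (3, 1).
1. J is the intersection of line PE and line GX ⇒ J = (3/4, 1/4)
J = P + t·(E−P) with t = 3/4, so PJ:JE = t:(1−t) = 3/4:1/4

PJ:JE = 3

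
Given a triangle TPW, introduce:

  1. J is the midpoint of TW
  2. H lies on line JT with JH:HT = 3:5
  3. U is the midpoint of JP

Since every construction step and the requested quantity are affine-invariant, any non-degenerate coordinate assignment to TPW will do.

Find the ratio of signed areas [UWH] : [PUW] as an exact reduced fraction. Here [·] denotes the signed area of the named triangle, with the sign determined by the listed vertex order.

Assign T = (0, 0), P = (1, 0), W = (0, 1) — the answer is frame-independent, so this choice is without loss of generality.
1. J is the midpoint of TW ⇒ J = (0, 1/2)
2. H lies on line JT with JH:HT = 3:5 ⇒ H = (0, 5/16)
3. U is the midpoint of JP ⇒ U = (1/2, 1/4)
2·[UWH] = 11/32, 2·[PUW] = -1/4
[UWH]:[PUW] = 11/32:-1/4 = -11/8

[UWH]:[PUW] = -11/8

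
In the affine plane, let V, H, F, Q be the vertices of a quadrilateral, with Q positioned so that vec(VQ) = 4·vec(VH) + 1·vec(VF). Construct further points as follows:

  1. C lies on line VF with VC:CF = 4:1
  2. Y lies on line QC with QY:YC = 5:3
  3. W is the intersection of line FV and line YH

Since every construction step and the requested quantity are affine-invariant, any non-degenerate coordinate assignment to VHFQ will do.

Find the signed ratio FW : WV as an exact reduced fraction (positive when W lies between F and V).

FW:WV = -11/7

Set V = (0, 0), H = (1, 0), F = (0, 1), Q = (4, 1); any affine frame gives the same invariant.
1. C lies on line VF with VC:CF = 4:1 ⇒ C = (0, 4/5)
2. Y lies on line QC with QY:YC = 5:3 ⇒ Y = (3/2, 7/8)
3. W is the intersection of line FV and line YH ⇒ W = (0, -7/4)
W = F + t·(V−F) with t = 11/4, so FW:WV = t:(1−t) = 11/4:-7/4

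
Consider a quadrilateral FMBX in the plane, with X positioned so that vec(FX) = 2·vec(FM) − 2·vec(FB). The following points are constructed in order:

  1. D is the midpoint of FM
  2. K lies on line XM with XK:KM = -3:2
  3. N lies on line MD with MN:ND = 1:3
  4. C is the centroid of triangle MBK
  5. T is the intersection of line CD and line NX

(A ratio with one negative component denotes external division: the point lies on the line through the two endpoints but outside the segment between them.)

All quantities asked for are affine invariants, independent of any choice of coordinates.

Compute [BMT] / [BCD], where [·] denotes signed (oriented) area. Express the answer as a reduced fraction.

[BMT]:[BCD] = -3/2

Set F = (0, 0), M = (1, 0), B = (0, 1), X = (2, -2); any affine frame gives the same invariant.
1. D is the midpoint of FM ⇒ D = (1/2, 0)
2. K lies on line XM with XK:KM = -3:2 ⇒ K = (-1, 4)
3. N lies on line MD with MN:ND = 1:3 ⇒ N = (7/8, 0)
4. C is the centroid of triangle MBK ⇒ C = (0, 5/3)
5. T is the intersection of line CD and line NX ⇒ T = (1/14, 10/7)
2·[BMT] = 1/2, 2·[BCD] = -1/3
[BMT]:[BCD] = 1/2:-1/3 = -3/2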